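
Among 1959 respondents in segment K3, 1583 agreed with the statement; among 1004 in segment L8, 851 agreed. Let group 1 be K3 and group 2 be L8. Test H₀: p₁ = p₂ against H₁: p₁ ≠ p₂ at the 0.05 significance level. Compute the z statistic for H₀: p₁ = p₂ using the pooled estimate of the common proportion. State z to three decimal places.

p̂₁ = 1583/1959 = 0.808065, p̂₂ = 851/1004 = 0.847610.
Pooled p̂ = (1583+851)/(1959+1004) = 2434/2963 = 0.821465.
SE = √(p̂(1−p̂)(1/n₁+1/n₂)) = √(0.821465·0.178535·0.00150648) = √(0.000220941) = 0.014864.
z = (0.808065 − 0.847610)/0.014864 = -0.039545/0.014864 = -2.660.
Two-sided p-value ≈ 2·Φ(−2.660) = 0.0078, so at α = 0.05 we reject H₀.

z = -2.660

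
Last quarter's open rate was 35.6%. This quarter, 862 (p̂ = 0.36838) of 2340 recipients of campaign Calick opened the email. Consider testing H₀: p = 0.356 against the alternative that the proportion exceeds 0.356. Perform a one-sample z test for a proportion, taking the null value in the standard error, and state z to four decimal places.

z = 1.2503

p̂ = 862/2340 ≈ 0.3683761.
SE = √(p₀(1−p₀)/n) = √(0.22926/2340) = 0.0098983.
z = (0.3683761 − 0.356)/0.0098983 = 0.0123761/0.0098983 = 1.2503.
p-value = P(Z > 1.250) ≈ 0.1056.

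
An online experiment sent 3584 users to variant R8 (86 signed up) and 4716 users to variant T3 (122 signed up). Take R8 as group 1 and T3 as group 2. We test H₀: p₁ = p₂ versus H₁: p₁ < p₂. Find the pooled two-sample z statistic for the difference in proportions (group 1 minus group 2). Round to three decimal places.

z = -0.541

p̂₁ = 86/3584 ≈ 0.023996, p̂₂ = 122/4716 ≈ 0.025869.
Pooled p̂ = (86+122)/(3584+4716) = 208/8300 = 0.025060.
SE = √(p̂(1−p̂)(1/n₁+1/n₂)) = √(0.025060·0.974940·0.000491062) = √(1.19977e-05) = 0.003464.
z = (0.023996 − 0.025869)/0.003464 = -0.001873/0.003464 = -0.541.
p-value = P(Z < -0.541) ≈ 0.2943.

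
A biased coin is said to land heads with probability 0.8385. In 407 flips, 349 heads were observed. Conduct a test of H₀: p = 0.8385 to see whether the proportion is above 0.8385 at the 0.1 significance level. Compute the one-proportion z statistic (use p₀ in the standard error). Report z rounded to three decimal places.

p̂ = 349/407 = 0.85749.
Under H₀, SE = √(0.8385·0.1615/407) = √(0.000332722) = 0.01824.
z = (0.85749 − 0.8385)/0.01824 = 0.01899/0.01824 = 1.041.
p-value = P(Z > 1.041) ≈ 0.1489; since p > α = 0.1, fail to reject H₀.

z = 1.041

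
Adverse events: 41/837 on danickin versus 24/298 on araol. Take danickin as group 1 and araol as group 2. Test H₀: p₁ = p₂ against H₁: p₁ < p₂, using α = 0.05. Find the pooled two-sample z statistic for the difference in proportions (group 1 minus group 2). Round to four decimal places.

p̂₁ = 41/837 = 0.0489845, p̂₂ = 24/298 = 0.0805369.
Pooled p̂ = (41+24)/(837+298) = 65/1135 = 0.0572687.
SE = √(p̂(1−p̂)(1/n₁+1/n₂)) = √(0.0572687·0.9427313·0.00455045) = √(0.000245674) = 0.0156740.
z = (0.0489845 − 0.0805369)/0.0156740 = -0.0315524/0.0156740 = -2.0130.
p-value = P(Z < -2.013) ≈ 0.0221; since p < α = 0.05, reject H₀.

z = -2.0130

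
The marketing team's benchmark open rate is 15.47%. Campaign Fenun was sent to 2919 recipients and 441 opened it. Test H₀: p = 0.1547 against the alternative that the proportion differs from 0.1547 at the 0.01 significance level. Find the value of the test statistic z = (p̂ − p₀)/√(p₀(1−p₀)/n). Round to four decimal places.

z = -0.5410

p̂ = 441/2919 = 0.151079.
Under H₀, SE = √(0.1547·0.8453/2919) = √(4.47989e-05) = 0.006693.
z = (0.151079 − 0.1547)/0.006693 = -0.003621/0.006693 = -0.5410.
p-value = 2·P(Z > 0.541) ≈ 0.5885. With α = 0.01, fail to reject H₀.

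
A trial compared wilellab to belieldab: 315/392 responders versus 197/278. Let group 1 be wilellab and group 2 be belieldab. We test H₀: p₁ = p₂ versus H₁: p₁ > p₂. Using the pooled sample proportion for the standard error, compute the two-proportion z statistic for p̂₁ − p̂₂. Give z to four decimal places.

p̂₁ = 315/392 = 0.803571, p̂₂ = 197/278 = 0.708633.
Pooled p̂ = (315+197)/(392+278) = 512/670 = 0.764179.
SE = √(0.180209 × 0.00614814) = 0.033286.
z = (0.803571 − 0.708633)/0.033286 = 0.094938/0.033286 = 2.8522.
p-value = P(Z > 2.852) ≈ 0.0022.

z = 2.8522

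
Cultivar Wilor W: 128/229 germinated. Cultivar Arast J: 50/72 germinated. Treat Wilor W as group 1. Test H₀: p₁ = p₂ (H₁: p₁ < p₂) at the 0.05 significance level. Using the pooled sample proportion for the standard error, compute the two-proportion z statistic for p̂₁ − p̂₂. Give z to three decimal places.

z = -2.040

p̂₁ = 128/229 = 0.55895, p̂₂ = 50/72 = 0.69444.
Pooled p̂ = (128+50)/(229+72) = 178/301 = 0.59136.
SE = √(p̂(1−p̂)(1/n₁+1/n₂)) = √(0.59136·0.40864·0.0182557) = √(0.00441154) = 0.06642.
z = (0.55895 − 0.69444)/0.06642 = -0.13549/0.06642 = -2.040.
p-value = P(Z < -2.040) ≈ 0.0207. With α = 0.05, reject H₀.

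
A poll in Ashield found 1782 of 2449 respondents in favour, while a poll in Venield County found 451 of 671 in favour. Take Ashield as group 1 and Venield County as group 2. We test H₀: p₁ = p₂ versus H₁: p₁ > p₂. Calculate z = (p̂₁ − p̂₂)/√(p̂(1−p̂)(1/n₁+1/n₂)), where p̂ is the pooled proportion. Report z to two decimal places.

z = 2.82

p̂₁ = 1782/2449 = 0.7276, p̂₂ = 451/671 = 0.6721.
Pooled p̂ = (1782+451)/(2449+671) = 2233/3120 = 0.7157.
SE = √(p̂(1−p̂)(1/n₁+1/n₂)) = √(0.7157·0.2843·0.00189864) = √(0.000386319) = 0.0197.
z = (0.7276 − 0.6721)/0.0197 = 0.0555/0.0197 = 2.82.
p-value = P(Z > 2.824) ≈ 0.0024.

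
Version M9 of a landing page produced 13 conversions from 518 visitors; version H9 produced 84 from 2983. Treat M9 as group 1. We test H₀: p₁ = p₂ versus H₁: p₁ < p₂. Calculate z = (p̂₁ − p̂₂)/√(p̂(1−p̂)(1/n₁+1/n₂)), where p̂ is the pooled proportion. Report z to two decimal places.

p̂₁ = 13/518 = 0.02510, p̂₂ = 84/2983 = 0.02816.
Pooled p̂ = (13+84)/(518+2983) = 97/3501 = 0.02771.
SE = √(p̂(1−p̂)(1/n₁+1/n₂)) = √(0.02771·0.97229·0.00226573) = √(6.1036e-05) = 0.00781.
z = (0.02510 − 0.02816)/0.00781 = -0.00306/0.00781 = -0.39.
p-value = P(Z < -0.392) ≈ 0.3475.

z = -0.39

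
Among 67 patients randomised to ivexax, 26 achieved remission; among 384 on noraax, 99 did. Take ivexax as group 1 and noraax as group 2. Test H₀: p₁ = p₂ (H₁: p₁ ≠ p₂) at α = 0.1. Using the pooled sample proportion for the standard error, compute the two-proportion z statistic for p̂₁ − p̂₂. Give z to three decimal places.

z = 2.198

p̂₁ = 26/67 = 0.38806, p̂₂ = 99/384 = 0.25781.
Pooled p̂ = (26+99)/(67+384) = 125/451 = 0.27716.
SE = √(p̂(1−p̂)(1/n₁+1/n₂)) = √(0.27716·0.72284·0.0175295) = √(0.00351192) = 0.05926.
z = (0.38806 − 0.25781)/0.05926 = 0.13025/0.05926 = 2.198.
Two-sided p-value ≈ 2·Φ(−2.198) = 0.0280, so at α = 0.1 we reject H₀.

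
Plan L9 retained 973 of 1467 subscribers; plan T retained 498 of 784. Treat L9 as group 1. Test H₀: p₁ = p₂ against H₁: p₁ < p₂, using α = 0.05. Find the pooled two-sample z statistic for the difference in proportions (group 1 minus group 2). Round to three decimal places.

z = 1.333

p̂₁ = 973/1467 = 0.66326, p̂₂ = 498/784 = 0.63520.
Pooled p̂ = (973+498)/(1467+784) = 1471/2251 = 0.65349.
SE = √(0.226442 × 0.00195717) = 0.02105.
z = (0.66326 − 0.63520)/0.02105 = 0.02806/0.02105 = 1.333.
p-value = P(Z < 1.333) ≈ 0.9087; since p > α = 0.05, fail to reject H₀.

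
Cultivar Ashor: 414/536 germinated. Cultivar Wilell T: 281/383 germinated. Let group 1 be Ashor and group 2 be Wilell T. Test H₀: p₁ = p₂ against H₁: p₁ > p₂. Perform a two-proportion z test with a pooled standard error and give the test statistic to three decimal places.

z = 1.347

p̂₁ = 414/536 = 0.77239, p̂₂ = 281/383 = 0.73368.
Pooled p̂ = (414+281)/(536+383) = 695/919 = 0.75626.
SE = √(0.184332 × 0.00447664) = 0.02873.
z = (0.77239 − 0.73368)/0.02873 = 0.03871/0.02873 = 1.347.
p-value = P(Z > 1.347) ≈ 0.0889.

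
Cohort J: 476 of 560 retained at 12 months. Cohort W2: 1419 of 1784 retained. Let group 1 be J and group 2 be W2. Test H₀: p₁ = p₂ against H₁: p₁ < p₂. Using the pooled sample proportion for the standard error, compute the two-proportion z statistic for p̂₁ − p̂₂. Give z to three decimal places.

z = 2.864

p̂₁ = 476/560 = 0.850000, p̂₂ = 1419/1784 = 0.795404.
Pooled p̂ = (476+1419)/(560+1784) = 1895/2344 = 0.808447.
SE = √(0.15486 × 0.00234625) = 0.019062.
z = (0.850000 − 0.795404)/0.019062 = 0.054596/0.019062 = 2.864.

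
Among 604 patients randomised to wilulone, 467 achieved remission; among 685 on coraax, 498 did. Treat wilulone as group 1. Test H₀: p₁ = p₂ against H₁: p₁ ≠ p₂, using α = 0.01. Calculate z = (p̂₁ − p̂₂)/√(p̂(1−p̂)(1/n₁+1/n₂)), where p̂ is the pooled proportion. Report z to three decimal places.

p̂₁ = 467/604 = 0.77318, p̂₂ = 498/685 = 0.72701.
Pooled p̂ = (467+498)/(604+685) = 965/1289 = 0.74864.
SE = √(0.188177 × 0.00311548) = 0.02421.
z = (0.77318 − 0.72701)/0.02421 = 0.04617/0.02421 = 1.907.
p-value = 2·P(Z > 1.907) ≈ 0.0565; since p > α = 0.01, fail to reject H₀.

z = 1.907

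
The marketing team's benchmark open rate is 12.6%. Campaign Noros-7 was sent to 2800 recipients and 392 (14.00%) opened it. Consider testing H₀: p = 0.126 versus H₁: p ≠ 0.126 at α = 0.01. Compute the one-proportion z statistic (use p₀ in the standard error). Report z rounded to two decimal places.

z = 2.23

p̂ = 392/2800 = 0.14000.
SE = √(p₀(1−p₀)/n) = √(0.11012/2800) = 0.00627.
z = (0.14000 − 0.126)/0.00627 = 0.01400/0.00627 = 2.23.
Two-sided p-value ≈ 2·Φ(−2.232) = 0.0256. With α = 0.01, fail to reject H₀.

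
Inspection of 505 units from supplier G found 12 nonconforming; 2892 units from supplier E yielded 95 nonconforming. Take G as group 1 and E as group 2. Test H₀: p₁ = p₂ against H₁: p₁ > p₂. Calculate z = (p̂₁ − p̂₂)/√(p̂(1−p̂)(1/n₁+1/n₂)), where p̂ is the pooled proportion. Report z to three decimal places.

z = -1.079

p̂₁ = 12/505 ≈ 0.023762, p̂₂ = 95/2892 ≈ 0.032849.
Pooled p̂ = (12+95)/(505+2892) = 107/3397 = 0.031498.
SE = √(p̂(1−p̂)(1/n₁+1/n₂)) = √(0.031498·0.968502·0.00232598) = √(7.09569e-05) = 0.008424.
z = (0.023762 − 0.032849)/0.008424 = -0.009087/0.008424 = -1.079.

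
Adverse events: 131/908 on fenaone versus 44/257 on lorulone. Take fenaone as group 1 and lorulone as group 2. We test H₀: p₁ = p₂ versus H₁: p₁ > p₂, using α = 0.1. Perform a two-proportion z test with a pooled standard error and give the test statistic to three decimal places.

z = -1.067

p̂₁ = 131/908 ≈ 0.14427, p̂₂ = 44/257 ≈ 0.17121.
Pooled p̂ = (131+44)/(908+257) = 175/1165 = 0.15021.
SE = √(p̂(1−p̂)(1/n₁+1/n₂)) = √(0.15021·0.84979·0.00499237) = √(0.000637277) = 0.02524.
z = (0.14427 − 0.17121)/0.02524 = -0.02694/0.02524 = -1.067.
p-value = P(Z > -1.067) ≈ 0.8570; since p > α = 0.1, fail to reject H₀.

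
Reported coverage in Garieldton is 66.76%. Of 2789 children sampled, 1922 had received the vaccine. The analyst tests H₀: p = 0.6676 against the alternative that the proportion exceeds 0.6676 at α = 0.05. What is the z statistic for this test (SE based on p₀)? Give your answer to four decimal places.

z = 2.4143

p̂ = 1922/2789 ≈ 0.689136.
Standard error under H₀: √(0.6676×0.3324/2789) = 0.008920.
z = (0.689136 − 0.6676)/0.008920 = 0.021536/0.008920 = 2.4143.
p-value = P(Z > 2.414) ≈ 0.0079, so at α = 0.05 we reject H₀.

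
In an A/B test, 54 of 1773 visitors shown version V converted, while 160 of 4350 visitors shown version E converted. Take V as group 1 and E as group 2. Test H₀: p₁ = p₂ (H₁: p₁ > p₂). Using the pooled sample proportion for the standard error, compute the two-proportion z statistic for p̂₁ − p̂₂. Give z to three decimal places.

p̂₁ = 54/1773 ≈ 0.03046, p̂₂ = 160/4350 ≈ 0.03678.
Pooled p̂ = (54+160)/(1773+4350) = 214/6123 = 0.03495.
SE = √(p̂(1−p̂)(1/n₁+1/n₂)) = √(0.03495·0.96505·0.000793901) = √(2.67772e-05) = 0.00517.
z = (0.03046 − 0.03678)/0.00517 = -0.00632/0.00517 = -1.222.
p-value = P(Z > -1.222) ≈ 0.8892.

z = -1.222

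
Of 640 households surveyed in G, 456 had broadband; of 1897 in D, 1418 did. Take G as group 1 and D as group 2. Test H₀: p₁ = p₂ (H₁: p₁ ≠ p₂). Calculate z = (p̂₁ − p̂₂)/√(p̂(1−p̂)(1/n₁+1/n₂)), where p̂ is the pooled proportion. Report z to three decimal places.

p̂₁ = 456/640 = 0.712500, p̂₂ = 1418/1897 = 0.747496.
Pooled p̂ = (456+1418)/(640+1897) = 1874/2537 = 0.738668.
SE = √(p̂(1−p̂)(1/n₁+1/n₂)) = √(0.738668·0.261332·0.00208965) = √(0.000403381) = 0.020084.
z = (0.712500 − 0.747496)/0.020084 = -0.034996/0.020084 = -1.742.

z = -1.742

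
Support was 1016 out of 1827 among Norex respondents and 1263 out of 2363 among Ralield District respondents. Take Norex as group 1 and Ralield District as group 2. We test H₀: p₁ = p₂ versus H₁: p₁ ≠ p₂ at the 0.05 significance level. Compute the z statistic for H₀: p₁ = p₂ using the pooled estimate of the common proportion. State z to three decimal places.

z = 1.393

p̂₁ = 1016/1827 ≈ 0.556103, p̂₂ = 1263/2363 ≈ 0.534490.
Pooled p̂ = (1016+1263)/(1827+2363) = 2279/4190 = 0.543914.
SE = √(0.248072 × 0.000970536) = 0.015517.
z = (0.556103 − 0.534490)/0.015517 = 0.021613/0.015517 = 1.393.
p-value = 2·P(Z > 1.393) ≈ 0.1637. With α = 0.05, fail to reject H₀.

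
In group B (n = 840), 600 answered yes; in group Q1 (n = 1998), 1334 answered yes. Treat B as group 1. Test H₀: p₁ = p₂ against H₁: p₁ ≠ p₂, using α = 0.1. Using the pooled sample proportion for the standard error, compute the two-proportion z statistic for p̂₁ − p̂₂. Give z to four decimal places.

z = 2.4332

p̂₁ = 600/840 = 0.714286, p̂₂ = 1334/1998 = 0.667668.
Pooled p̂ = (600+1334)/(840+1998) = 1934/2838 = 0.681466.
SE = √(p̂(1−p̂)(1/n₁+1/n₂)) = √(0.681466·0.318534·0.00169098) = √(0.000367061) = 0.019159.
z = (0.714286 − 0.667668)/0.019159 = 0.046618/0.019159 = 2.4332.
p-value = 2·P(Z > 2.433) ≈ 0.0150. With α = 0.1, reject H₀.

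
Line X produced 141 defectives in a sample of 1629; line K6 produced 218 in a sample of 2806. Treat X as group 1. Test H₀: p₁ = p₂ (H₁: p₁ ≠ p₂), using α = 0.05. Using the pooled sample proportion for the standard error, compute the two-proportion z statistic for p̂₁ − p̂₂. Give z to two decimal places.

z = 1.04

p̂₁ = 141/1629 = 0.08656, p̂₂ = 218/2806 = 0.07769.
Pooled p̂ = (141+218)/(1629+2806) = 359/4435 = 0.08095.
SE = √(p̂(1−p̂)(1/n₁+1/n₂)) = √(0.08095·0.91905·0.000970253) = √(7.21816e-05) = 0.00850.
z = (0.08656 − 0.07769)/0.00850 = 0.00887/0.00850 = 1.04.
p-value = 2·P(Z > 1.043) ≈ 0.2967, so at α = 0.05 we fail to reject H₀.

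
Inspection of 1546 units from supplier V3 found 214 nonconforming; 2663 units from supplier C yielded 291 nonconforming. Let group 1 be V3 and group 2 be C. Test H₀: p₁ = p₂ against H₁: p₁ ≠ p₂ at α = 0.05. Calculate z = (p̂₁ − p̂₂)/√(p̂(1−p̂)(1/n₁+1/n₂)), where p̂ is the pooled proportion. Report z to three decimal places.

z = 2.805

p̂₁ = 214/1546 = 0.13842, p̂₂ = 291/2663 = 0.10928.
Pooled p̂ = (214+291)/(1546+2663) = 505/4209 = 0.11998.
SE = √(0.105586 × 0.00102235) = 0.01039.
z = (0.13842 − 0.10928)/0.01039 = 0.02914/0.01039 = 2.805.
p-value = 2·P(Z > 2.805) ≈ 0.0050. With α = 0.05, reject H₀.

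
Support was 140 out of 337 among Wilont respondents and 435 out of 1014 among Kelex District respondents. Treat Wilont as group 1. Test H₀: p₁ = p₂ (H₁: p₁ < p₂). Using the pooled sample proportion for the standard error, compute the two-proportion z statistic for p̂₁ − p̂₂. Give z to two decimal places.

z = -0.44

p̂₁ = 140/337 = 0.4154, p̂₂ = 435/1014 = 0.4290.
Pooled p̂ = (140+435)/(337+1014) = 575/1351 = 0.4256.
SE = √(p̂(1−p̂)(1/n₁+1/n₂)) = √(0.4256·0.5744·0.00395355) = √(0.00096651) = 0.0311.
z = (0.4154 − 0.4290)/0.0311 = -0.0136/0.0311 = -0.44.
p-value = P(Z < -0.436) ≈ 0.3313.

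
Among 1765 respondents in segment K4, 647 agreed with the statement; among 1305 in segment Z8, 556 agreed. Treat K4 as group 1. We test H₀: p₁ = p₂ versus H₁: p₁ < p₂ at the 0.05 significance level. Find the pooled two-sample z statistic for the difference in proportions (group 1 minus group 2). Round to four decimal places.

p̂₁ = 647/1765 ≈ 0.3665722, p̂₂ = 556/1305 ≈ 0.4260536.
Pooled p̂ = (647+556)/(1765+1305) = 1203/3070 = 0.3918567.
SE = √(p̂(1−p̂)(1/n₁+1/n₂)) = √(0.3918567·0.6081433·0.00133286) = √(0.000317626) = 0.0178221.
z = (0.3665722 − 0.4260536)/0.0178221 = -0.0594814/0.0178221 = -3.3375.
p-value = P(Z < -3.338) ≈ 0.0004, so at α = 0.05 we reject H₀.

z = -3.3375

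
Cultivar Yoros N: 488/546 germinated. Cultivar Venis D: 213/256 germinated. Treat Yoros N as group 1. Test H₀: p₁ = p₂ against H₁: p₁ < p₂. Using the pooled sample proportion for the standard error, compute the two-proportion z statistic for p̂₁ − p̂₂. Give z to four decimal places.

z = 2.4568

p̂₁ = 488/546 = 0.893773, p̂₂ = 213/256 = 0.832031.
Pooled p̂ = (488+213)/(546+256) = 701/802 = 0.874065.
SE = √(p̂(1−p̂)(1/n₁+1/n₂)) = √(0.874065·0.125935·0.00573775) = √(0.000631586) = 0.025131.
z = (0.893773 − 0.832031)/0.025131 = 0.061742/0.025131 = 2.4568.
p-value = P(Z < 2.457) ≈ 0.9930.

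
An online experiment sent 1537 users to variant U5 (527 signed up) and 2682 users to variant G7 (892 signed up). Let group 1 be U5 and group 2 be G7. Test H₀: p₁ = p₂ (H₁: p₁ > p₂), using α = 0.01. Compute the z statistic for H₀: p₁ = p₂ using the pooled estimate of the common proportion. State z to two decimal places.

p̂₁ = 527/1537 = 0.3429, p̂₂ = 892/2682 = 0.3326.
Pooled p̂ = (527+892)/(1537+2682) = 1419/4219 = 0.3363.
SE = √(p̂(1−p̂)(1/n₁+1/n₂)) = √(0.3363·0.6637·0.00102347) = √(0.000228454) = 0.0151.
z = (0.3429 − 0.3326)/0.0151 = 0.0103/0.0151 = 0.68.
p-value = P(Z > 0.681) ≈ 0.2480, so at α = 0.01 we fail to reject H₀.

z = 0.68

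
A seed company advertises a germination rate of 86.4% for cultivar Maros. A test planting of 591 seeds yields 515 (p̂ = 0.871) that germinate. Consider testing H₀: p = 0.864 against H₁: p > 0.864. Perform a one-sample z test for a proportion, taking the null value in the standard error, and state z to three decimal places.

p̂ = 515/591 = 0.87140.
Standard error under H₀: √(0.864×0.136/591) = 0.01410.
z = (0.87140 − 0.864)/0.01410 = 0.00740/0.01410 = 0.525.
p-value = P(Z > 0.525) ≈ 0.2998.

z = 0.525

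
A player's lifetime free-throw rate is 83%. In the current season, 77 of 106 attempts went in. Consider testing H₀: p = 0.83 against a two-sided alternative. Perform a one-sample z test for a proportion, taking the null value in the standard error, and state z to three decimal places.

p̂ = 77/106 = 0.72642.
SE = √(p₀(1−p₀)/n) = √(0.1411/106) = 0.03648.
z = (0.72642 − 0.83)/0.03648 = -0.10358/0.03648 = -2.839.

z = -2.839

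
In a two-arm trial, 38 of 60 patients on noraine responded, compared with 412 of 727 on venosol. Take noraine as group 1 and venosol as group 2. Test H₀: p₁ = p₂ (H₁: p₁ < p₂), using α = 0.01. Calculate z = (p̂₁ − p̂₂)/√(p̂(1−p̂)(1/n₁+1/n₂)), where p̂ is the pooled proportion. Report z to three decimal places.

p̂₁ = 38/60 = 0.63333, p̂₂ = 412/727 = 0.56671.
Pooled p̂ = (38+412)/(60+727) = 450/787 = 0.57179.
SE = √(0.244846 × 0.0180422) = 0.06646.
z = (0.63333 − 0.56671)/0.06646 = 0.06662/0.06646 = 1.002.
p-value = P(Z < 1.002) ≈ 0.8419; since p > α = 0.01, fail to reject H₀.

z = 1.002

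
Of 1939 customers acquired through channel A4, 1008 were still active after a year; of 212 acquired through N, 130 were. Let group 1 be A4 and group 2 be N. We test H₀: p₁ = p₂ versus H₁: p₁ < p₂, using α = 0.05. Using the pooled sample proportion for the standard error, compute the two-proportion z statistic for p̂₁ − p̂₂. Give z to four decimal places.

p̂₁ = 1008/1939 ≈ 0.519856, p̂₂ = 130/212 ≈ 0.613208.
Pooled p̂ = (1008+130)/(1939+212) = 1138/2151 = 0.529056.
SE = √(0.249156 × 0.00523271) = 0.036108.
z = (0.519856 − 0.613208)/0.036108 = -0.093352/0.036108 = -2.5854.
p-value = P(Z < -2.585) ≈ 0.0049, so at α = 0.05 we reject H₀.

z = -2.5854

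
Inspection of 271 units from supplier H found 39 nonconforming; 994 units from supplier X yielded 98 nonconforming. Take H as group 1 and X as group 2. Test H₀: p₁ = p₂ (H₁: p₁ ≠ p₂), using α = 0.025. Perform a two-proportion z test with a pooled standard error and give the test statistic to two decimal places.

p̂₁ = 39/271 = 0.1439, p̂₂ = 98/994 = 0.0986.
Pooled p̂ = (39+98)/(271+994) = 137/1265 = 0.1083.
SE = √(0.0965714 × 0.00469607) = 0.0213.
z = (0.1439 − 0.0986)/0.0213 = 0.0453/0.0213 = 2.13.
p-value = 2·P(Z > 2.128) ≈ 0.0333. With α = 0.025, fail to reject H₀.

z = 2.13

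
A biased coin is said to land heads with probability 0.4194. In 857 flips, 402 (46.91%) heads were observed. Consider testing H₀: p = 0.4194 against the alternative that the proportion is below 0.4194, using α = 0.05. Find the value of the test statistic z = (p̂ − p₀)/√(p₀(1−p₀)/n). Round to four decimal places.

p̂ = 402/857 = 0.469078.
SE = √(p₀(1−p₀)/n) = √(0.2435/857) = 0.016856.
z = (0.469078 − 0.4194)/0.016856 = 0.049678/0.016856 = 2.9472.
p-value = P(Z < 2.947) ≈ 0.9984. With α = 0.05, fail to reject H₀.

z = 2.9472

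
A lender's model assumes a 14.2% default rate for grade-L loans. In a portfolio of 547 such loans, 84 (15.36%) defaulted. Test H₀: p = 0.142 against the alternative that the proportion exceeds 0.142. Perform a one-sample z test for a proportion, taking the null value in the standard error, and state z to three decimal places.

z = 0.775

p̂ = 84/547 = 0.15356.
SE = √(p₀(1−p₀)/n) = √(0.12184/547) = 0.01492.
z = (0.15356 − 0.142)/0.01492 = 0.01156/0.01492 = 0.775.
p-value = P(Z > 0.775) ≈ 0.2192.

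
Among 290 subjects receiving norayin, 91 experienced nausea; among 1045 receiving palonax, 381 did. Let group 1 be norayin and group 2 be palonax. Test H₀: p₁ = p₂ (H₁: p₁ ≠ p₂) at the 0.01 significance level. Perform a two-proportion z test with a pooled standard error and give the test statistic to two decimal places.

p̂₁ = 91/290 ≈ 0.3138, p̂₂ = 381/1045 ≈ 0.3646.
Pooled p̂ = (91+381)/(290+1045) = 472/1335 = 0.3536.
SE = √(p̂(1−p̂)(1/n₁+1/n₂)) = √(0.3536·0.6464·0.00440521) = √(0.00100683) = 0.0317.
z = (0.3138 − 0.3646)/0.0317 = -0.0508/0.0317 = -1.60.
Two-sided p-value ≈ 2·Φ(−1.601) = 0.1094. With α = 0.01, fail to reject H₀.

z = -1.60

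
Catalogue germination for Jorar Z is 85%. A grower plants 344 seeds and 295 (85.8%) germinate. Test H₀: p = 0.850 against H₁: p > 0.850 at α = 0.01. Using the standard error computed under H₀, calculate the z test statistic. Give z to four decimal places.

z = 0.3926

p̂ = 295/344 = 0.857558.
Standard error under H₀: √(0.85×0.15/344) = 0.019252.
z = (0.857558 − 0.85)/0.019252 = 0.007558/0.019252 = 0.3926.
p-value = P(Z > 0.393) ≈ 0.3473; since p > α = 0.01, fail to reject H₀.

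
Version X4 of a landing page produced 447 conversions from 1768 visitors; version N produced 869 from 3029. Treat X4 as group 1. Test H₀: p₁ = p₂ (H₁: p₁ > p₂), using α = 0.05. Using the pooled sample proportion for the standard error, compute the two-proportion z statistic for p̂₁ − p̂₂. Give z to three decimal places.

z = -2.551

p̂₁ = 447/1768 ≈ 0.25283, p̂₂ = 869/3029 ≈ 0.28689.
Pooled p̂ = (447+869)/(1768+3029) = 1316/4797 = 0.27434.
SE = √(p̂(1−p̂)(1/n₁+1/n₂)) = √(0.27434·0.72566·0.000895753) = √(0.000178324) = 0.01335.
z = (0.25283 − 0.28689)/0.01335 = -0.03406/0.01335 = -2.551.
p-value = P(Z > -2.551) ≈ 0.9946, so at α = 0.05 we fail to reject H₀.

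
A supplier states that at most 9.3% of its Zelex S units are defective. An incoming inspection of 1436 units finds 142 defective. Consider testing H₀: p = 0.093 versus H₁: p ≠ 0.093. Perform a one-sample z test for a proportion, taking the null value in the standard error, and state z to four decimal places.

p̂ = 142/1436 = 0.098886.
Under H₀, SE = √(0.093·0.907/1436) = √(5.87403e-05) = 0.007664.
z = (0.098886 − 0.093)/0.007664 = 0.005886/0.007664 = 0.7680.
Two-sided p-value ≈ 2·Φ(−0.768) = 0.4425.

z = 0.7680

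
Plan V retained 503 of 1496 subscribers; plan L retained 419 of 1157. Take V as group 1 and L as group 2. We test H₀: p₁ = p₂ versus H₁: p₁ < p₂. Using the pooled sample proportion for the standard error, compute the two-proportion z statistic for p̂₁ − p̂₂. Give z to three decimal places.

z = -1.390

p̂₁ = 503/1496 ≈ 0.33623, p̂₂ = 419/1157 ≈ 0.36214.
Pooled p̂ = (503+419)/(1496+1157) = 922/2653 = 0.34753.
SE = √(p̂(1−p̂)(1/n₁+1/n₂)) = √(0.34753·0.65247·0.00153275) = √(0.000347557) = 0.01864.
z = (0.33623 − 0.36214)/0.01864 = -0.02591/0.01864 = -1.390.
p-value = P(Z < -1.390) ≈ 0.0823.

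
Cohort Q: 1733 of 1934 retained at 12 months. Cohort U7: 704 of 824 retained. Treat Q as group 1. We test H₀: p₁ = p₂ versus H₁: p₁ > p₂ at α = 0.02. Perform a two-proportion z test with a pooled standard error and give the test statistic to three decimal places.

z = 3.126

p̂₁ = 1733/1934 ≈ 0.89607, p̂₂ = 704/824 ≈ 0.85437.
Pooled p̂ = (1733+704)/(1934+824) = 2437/2758 = 0.88361.
SE = √(0.102842 × 0.00173066) = 0.01334.
z = (0.89607 − 0.85437)/0.01334 = 0.04170/0.01334 = 3.126.
p-value = P(Z > 3.126) ≈ 0.0009; since p < α = 0.02, reject H₀.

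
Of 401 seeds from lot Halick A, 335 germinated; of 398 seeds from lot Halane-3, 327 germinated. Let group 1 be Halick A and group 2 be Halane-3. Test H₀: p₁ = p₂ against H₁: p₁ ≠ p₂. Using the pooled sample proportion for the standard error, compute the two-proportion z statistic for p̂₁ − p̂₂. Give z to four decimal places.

z = 0.5176

p̂₁ = 335/401 = 0.835411, p̂₂ = 327/398 = 0.821608.
Pooled p̂ = (335+327)/(401+398) = 662/799 = 0.828536.
SE = √(p̂(1−p̂)(1/n₁+1/n₂)) = √(0.828536·0.171464·0.00500633) = √(0.000711221) = 0.026669.
z = (0.835411 − 0.821608)/0.026669 = 0.013803/0.026669 = 0.5176.
p-value = 2·P(Z > 0.518) ≈ 0.6047.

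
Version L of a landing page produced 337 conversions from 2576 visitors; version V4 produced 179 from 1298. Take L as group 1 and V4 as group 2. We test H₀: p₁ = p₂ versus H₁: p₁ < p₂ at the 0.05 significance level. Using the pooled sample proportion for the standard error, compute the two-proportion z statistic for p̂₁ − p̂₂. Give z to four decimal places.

z = -0.6123

p̂₁ = 337/2576 = 0.1308230, p̂₂ = 179/1298 = 0.1379045.
Pooled p̂ = (337+179)/(2576+1298) = 516/3874 = 0.1331957.
SE = √(p̂(1−p̂)(1/n₁+1/n₂)) = √(0.1331957·0.8668043·0.00115861) = √(0.000133767) = 0.0115658.
z = (0.1308230 − 0.1379045)/0.0115658 = -0.0070815/0.0115658 = -0.6123.
p-value = P(Z < -0.612) ≈ 0.2702, so at α = 0.05 we fail to reject H₀.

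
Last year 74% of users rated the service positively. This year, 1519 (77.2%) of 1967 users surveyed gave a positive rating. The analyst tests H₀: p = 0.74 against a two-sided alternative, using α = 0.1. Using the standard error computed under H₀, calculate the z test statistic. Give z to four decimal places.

p̂ = 1519/1967 ≈ 0.7722420.
Under H₀, SE = √(0.74·0.26/1967) = √(9.78139e-05) = 0.0098901.
z = (0.7722420 − 0.74)/0.0098901 = 0.0322420/0.0098901 = 3.2600.
p-value = 2·P(Z > 3.260) ≈ 0.0011. With α = 0.1, reject H₀.

z = 3.2600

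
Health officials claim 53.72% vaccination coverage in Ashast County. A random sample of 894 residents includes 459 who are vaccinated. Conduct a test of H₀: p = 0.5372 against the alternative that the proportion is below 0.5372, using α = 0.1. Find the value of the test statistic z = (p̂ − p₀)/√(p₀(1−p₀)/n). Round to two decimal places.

z = -1.43

p̂ = 459/894 ≈ 0.5134.
Standard error under H₀: √(0.5372×0.4628/894) = 0.0167.
z = (0.5134 − 0.5372)/0.0167 = -0.0238/0.0167 = -1.43.
p-value = P(Z < -1.426) ≈ 0.0770; since p < α = 0.1, reject H₀.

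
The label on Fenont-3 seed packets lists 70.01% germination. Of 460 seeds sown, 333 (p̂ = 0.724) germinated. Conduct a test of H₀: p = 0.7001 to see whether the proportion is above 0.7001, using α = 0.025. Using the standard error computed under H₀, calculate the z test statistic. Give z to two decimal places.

p̂ = 333/460 ≈ 0.7239.
SE = √(p₀(1−p₀)/n) = √(0.20996/460) = 0.0214.
z = (0.7239 − 0.7001)/0.0214 = 0.0238/0.0214 = 1.11.
p-value = P(Z > 1.115) ≈ 0.1325; since p > α = 0.025, fail to reject H₀.

z = 1.11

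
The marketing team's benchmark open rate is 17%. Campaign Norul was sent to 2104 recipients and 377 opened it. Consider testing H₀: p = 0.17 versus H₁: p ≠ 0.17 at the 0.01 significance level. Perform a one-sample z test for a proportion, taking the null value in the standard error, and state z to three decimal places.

p̂ = 377/2104 = 0.17918.
SE = √(p₀(1−p₀)/n) = √(0.1411/2104) = 0.00819.
z = (0.17918 − 0.17)/0.00819 = 0.00918/0.00819 = 1.121.
Two-sided p-value ≈ 2·Φ(−1.121) = 0.2622. With α = 0.01, fail to reject H₀.

z = 1.121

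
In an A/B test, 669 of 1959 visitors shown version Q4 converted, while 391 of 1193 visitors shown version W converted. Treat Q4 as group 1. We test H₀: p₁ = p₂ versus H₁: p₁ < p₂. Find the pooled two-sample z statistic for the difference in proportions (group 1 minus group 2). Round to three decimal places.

p̂₁ = 669/1959 = 0.34150, p̂₂ = 391/1193 = 0.32775.
Pooled p̂ = (669+391)/(1959+1193) = 1060/3152 = 0.33629.
SE = √(0.2232 × 0.00134869) = 0.01735.
z = (0.34150 − 0.32775)/0.01735 = 0.01375/0.01735 = 0.793.
p-value = P(Z < 0.793) ≈ 0.7861.

z = 0.793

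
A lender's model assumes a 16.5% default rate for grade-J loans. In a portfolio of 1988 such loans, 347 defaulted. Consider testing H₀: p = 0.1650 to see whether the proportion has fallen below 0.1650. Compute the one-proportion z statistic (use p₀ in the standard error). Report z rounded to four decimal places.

p̂ = 347/1988 ≈ 0.174547.
Under H₀, SE = √(0.165·0.835/1988) = √(6.93033e-05) = 0.008325.
z = (0.174547 − 0.165)/0.008325 = 0.009547/0.008325 = 1.1468.

z = 1.1468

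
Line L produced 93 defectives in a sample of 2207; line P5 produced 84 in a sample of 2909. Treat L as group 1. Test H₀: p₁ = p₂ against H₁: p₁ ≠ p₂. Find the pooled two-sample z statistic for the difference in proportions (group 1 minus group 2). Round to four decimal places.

z = 2.5708

p̂₁ = 93/2207 = 0.042139, p̂₂ = 84/2909 = 0.028876.
Pooled p̂ = (93+84)/(2207+2909) = 177/5116 = 0.034597.
SE = √(0.0334004 × 0.000796865) = 0.005159.
z = (0.042139 − 0.028876)/0.005159 = 0.013263/0.005159 = 2.5708.
Two-sided p-value ≈ 2·Φ(−2.571) = 0.0101.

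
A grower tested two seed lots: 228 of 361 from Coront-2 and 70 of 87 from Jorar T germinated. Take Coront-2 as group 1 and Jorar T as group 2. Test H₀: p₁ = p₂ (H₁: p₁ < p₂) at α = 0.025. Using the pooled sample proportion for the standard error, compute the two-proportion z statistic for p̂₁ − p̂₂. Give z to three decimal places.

z = -3.070

p̂₁ = 228/361 = 0.63158, p̂₂ = 70/87 = 0.80460.
Pooled p̂ = (228+70)/(361+87) = 298/448 = 0.66518.
SE = √(p̂(1−p̂)(1/n₁+1/n₂)) = √(0.66518·0.33482·0.0142643) = √(0.0031769) = 0.05636.
z = (0.63158 − 0.80460)/0.05636 = -0.17302/0.05636 = -3.070.
p-value = P(Z < -3.070) ≈ 0.0011. With α = 0.025, reject H₀.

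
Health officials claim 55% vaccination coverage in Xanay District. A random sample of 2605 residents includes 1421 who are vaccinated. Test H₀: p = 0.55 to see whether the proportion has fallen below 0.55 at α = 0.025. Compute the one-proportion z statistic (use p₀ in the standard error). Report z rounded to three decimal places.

z = -0.463

p̂ = 1421/2605 = 0.54549.
SE = √(p₀(1−p₀)/n) = √(0.2475/2605) = 0.00975.
z = (0.54549 − 0.55)/0.00975 = -0.00451/0.00975 = -0.463.
p-value = P(Z < -0.463) ≈ 0.3218; since p > α = 0.025, fail to reject H₀.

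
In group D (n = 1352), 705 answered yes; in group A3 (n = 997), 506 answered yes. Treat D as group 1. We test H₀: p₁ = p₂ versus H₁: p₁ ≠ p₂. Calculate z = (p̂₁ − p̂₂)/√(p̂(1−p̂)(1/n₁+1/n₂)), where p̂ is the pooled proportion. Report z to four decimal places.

z = 0.6676

p̂₁ = 705/1352 = 0.521450, p̂₂ = 506/997 = 0.507523.
Pooled p̂ = (705+506)/(1352+997) = 1211/2349 = 0.515539.
SE = √(0.249759 × 0.00174265) = 0.020862.
z = (0.521450 − 0.507523)/0.020862 = 0.013927/0.020862 = 0.6676.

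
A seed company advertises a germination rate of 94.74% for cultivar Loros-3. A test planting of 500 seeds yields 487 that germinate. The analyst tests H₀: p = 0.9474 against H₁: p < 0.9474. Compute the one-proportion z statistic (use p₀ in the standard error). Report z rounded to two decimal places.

p̂ = 487/500 = 0.9740.
Under H₀, SE = √(0.9474·0.0526/500) = √(9.96665e-05) = 0.0100.
z = (0.9740 − 0.9474)/0.0100 = 0.0266/0.0100 = 2.66.

z = 2.66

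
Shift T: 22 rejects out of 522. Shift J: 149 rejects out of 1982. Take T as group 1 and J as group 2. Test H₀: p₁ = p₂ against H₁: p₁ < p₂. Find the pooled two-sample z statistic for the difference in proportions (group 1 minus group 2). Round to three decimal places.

z = -2.662

p̂₁ = 22/522 = 0.04215, p̂₂ = 149/1982 = 0.07518.
Pooled p̂ = (22+149)/(522+1982) = 171/2504 = 0.06829.
SE = √(p̂(1−p̂)(1/n₁+1/n₂)) = √(0.06829·0.93171·0.00242025) = √(0.000153993) = 0.01241.
z = (0.04215 − 0.07518)/0.01241 = -0.03303/0.01241 = -2.662.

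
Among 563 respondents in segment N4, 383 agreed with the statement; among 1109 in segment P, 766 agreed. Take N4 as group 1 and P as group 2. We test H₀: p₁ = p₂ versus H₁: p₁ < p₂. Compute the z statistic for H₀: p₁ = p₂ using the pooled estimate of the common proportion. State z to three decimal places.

z = -0.435

p̂₁ = 383/563 ≈ 0.68028, p̂₂ = 766/1109 ≈ 0.69071.
Pooled p̂ = (383+766)/(563+1109) = 1149/1672 = 0.68720.
SE = √(p̂(1−p̂)(1/n₁+1/n₂)) = √(0.68720·0.31280·0.00267791) = √(0.000575633) = 0.02399.
z = (0.68028 − 0.69071)/0.02399 = -0.01043/0.02399 = -0.435.
p-value = P(Z < -0.435) ≈ 0.3319.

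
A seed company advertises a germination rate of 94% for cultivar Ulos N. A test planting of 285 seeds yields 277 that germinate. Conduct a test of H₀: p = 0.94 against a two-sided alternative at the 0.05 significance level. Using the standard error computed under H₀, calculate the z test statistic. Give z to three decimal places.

p̂ = 277/285 = 0.971930.
SE = √(p₀(1−p₀)/n) = √(0.0564/285) = 0.014068.
z = (0.971930 − 0.94)/0.014068 = 0.031930/0.014068 = 2.270.
Two-sided p-value ≈ 2·Φ(−2.270) = 0.0232, so at α = 0.05 we reject H₀.

z = 2.270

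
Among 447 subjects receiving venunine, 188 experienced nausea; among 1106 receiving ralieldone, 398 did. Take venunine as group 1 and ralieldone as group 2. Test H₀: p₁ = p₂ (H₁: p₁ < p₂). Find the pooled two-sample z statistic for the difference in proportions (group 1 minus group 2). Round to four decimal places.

p̂₁ = 188/447 = 0.420582, p̂₂ = 398/1106 = 0.359855.
Pooled p̂ = (188+398)/(447+1106) = 586/1553 = 0.377334.
SE = √(0.234953 × 0.0031413) = 0.027167.
z = (0.420582 − 0.359855)/0.027167 = 0.060727/0.027167 = 2.2353.

z = 2.2353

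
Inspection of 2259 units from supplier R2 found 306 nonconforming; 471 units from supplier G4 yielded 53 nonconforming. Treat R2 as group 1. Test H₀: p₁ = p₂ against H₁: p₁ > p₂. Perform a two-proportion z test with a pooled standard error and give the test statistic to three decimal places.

p̂₁ = 306/2259 = 0.135458, p̂₂ = 53/471 = 0.112527.
Pooled p̂ = (306+53)/(2259+471) = 359/2730 = 0.131502.
SE = √(p̂(1−p̂)(1/n₁+1/n₂)) = √(0.131502·0.868498·0.00256582) = √(0.00029304) = 0.017118.
z = (0.135458 − 0.112527)/0.017118 = 0.022931/0.017118 = 1.340.
p-value = P(Z > 1.340) ≈ 0.0902.

z = 1.340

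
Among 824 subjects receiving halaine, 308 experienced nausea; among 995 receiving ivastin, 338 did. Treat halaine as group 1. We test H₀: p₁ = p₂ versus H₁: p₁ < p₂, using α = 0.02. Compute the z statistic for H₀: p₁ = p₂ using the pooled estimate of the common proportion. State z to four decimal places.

p̂₁ = 308/824 ≈ 0.373786, p̂₂ = 338/995 ≈ 0.339698.
Pooled p̂ = (308+338)/(824+995) = 646/1819 = 0.355140.
SE = √(0.229016 × 0.00221862) = 0.022541.
z = (0.373786 − 0.339698)/0.022541 = 0.034088/0.022541 = 1.5123.
p-value = P(Z < 1.512) ≈ 0.9348. With α = 0.02, fail to reject H₀.

z = 1.5123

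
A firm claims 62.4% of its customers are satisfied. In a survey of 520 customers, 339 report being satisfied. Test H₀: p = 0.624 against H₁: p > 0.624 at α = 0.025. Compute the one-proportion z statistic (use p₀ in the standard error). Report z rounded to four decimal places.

z = 1.3146

p̂ = 339/520 = 0.651923.
Standard error under H₀: √(0.624×0.376/520) = 0.021241.
z = (0.651923 − 0.624)/0.021241 = 0.027923/0.021241 = 1.3146.
p-value = P(Z > 1.315) ≈ 0.0943; since p > α = 0.025, fail to reject H₀.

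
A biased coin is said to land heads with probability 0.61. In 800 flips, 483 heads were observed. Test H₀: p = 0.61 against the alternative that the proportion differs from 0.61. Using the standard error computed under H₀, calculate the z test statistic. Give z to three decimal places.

p̂ = 483/800 ≈ 0.603750.
Under H₀, SE = √(0.61·0.39/800) = √(0.000297375) = 0.017245.
z = (0.603750 − 0.61)/0.017245 = -0.006250/0.017245 = -0.362.

z = -0.362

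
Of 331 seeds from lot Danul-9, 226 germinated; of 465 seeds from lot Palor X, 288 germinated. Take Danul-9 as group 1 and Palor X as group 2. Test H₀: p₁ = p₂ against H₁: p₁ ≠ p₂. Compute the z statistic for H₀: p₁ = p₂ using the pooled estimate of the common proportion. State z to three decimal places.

p̂₁ = 226/331 = 0.68278, p̂₂ = 288/465 = 0.61935.
Pooled p̂ = (226+288)/(331+465) = 514/796 = 0.64573.
SE = √(0.228763 × 0.00517169) = 0.03440.
z = (0.68278 − 0.61935)/0.03440 = 0.06343/0.03440 = 1.844.
Two-sided p-value ≈ 2·Φ(−1.844) = 0.0652.

z = 1.844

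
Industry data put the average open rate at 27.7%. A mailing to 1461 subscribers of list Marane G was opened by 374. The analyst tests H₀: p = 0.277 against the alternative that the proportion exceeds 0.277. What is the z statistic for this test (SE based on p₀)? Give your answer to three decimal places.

z = -1.795

p̂ = 374/1461 = 0.255989.
Under H₀, SE = √(0.277·0.723/1461) = √(0.000137078) = 0.011708.
z = (0.255989 − 0.277)/0.011708 = -0.021011/0.011708 = -1.795.
p-value = P(Z > -1.795) ≈ 0.9636.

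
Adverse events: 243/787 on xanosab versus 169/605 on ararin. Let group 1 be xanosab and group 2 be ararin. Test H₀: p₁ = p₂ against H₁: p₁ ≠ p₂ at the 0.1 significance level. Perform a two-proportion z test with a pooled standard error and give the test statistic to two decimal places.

z = 1.19

p̂₁ = 243/787 = 0.3088, p̂₂ = 169/605 = 0.2793.
Pooled p̂ = (243+169)/(787+605) = 412/1392 = 0.2960.
SE = √(0.208375 × 0.00292354) = 0.0247.
z = (0.3088 − 0.2793)/0.0247 = 0.0295/0.0247 = 1.19.
Two-sided p-value ≈ 2·Φ(−1.192) = 0.2331, so at α = 0.1 we fail to reject H₀.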